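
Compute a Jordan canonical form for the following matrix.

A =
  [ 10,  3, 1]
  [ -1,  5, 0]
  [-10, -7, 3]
J_3(6)

The characteristic polynomial is
  det(x·I − A) = x^3 - 18*x^2 + 108*x - 216 = (x - 6)^3

Eigenvalues and multiplicities (the geometric multiplicity of λ is n − rank(A − λI), which equals the number of Jordan blocks for λ):
  λ = 6: algebraic multiplicity = 3, geometric multiplicity = 1

Determining the block sizes for each eigenvalue:
  λ = 6: one block (gm = 1), so the single block has size am = 3 → block sizes [3]

Assembling the blocks gives a Jordan form
J =
  [6, 1, 0]
  [0, 6, 1]
  [0, 0, 6]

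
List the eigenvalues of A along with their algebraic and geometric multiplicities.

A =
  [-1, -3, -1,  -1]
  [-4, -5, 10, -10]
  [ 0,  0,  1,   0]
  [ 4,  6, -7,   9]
λ = 1: alg = 4, geom = 2

Step 1 — factor the characteristic polynomial to read off the algebraic multiplicities:
  χ_A(x) = (x - 1)^4

Step 2 — compute geometric multiplicities via the rank-nullity identity g(λ) = n − rank(A − λI):
  rank(A − (1)·I) = 2, so dim ker(A − (1)·I) = n − 2 = 2

Summary:
  λ = 1: algebraic multiplicity = 4, geometric multiplicity = 2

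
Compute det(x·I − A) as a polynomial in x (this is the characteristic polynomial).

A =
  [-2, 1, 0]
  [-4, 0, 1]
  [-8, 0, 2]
x^3

Expanding det(x·I − A) (e.g. by cofactor expansion or by noting that A is similar to its Jordan form J, which has the same characteristic polynomial as A) gives
  χ_A(x) = x^3
which factors as x^3. The eigenvalues (with algebraic multiplicities) are λ = 0 with multiplicity 3.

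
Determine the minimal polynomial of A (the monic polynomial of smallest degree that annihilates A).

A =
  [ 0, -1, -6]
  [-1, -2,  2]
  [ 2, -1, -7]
x^3 + 9*x^2 + 27*x + 27

The characteristic polynomial is χ_A(x) = (x + 3)^3, so the eigenvalues are known. The minimal polynomial is
  m_A(x) = Π_λ (x − λ)^{k_λ}
where k_λ is the size of the *largest* Jordan block for λ (equivalently, the smallest k with (A − λI)^k v = 0 for every generalised eigenvector v of λ).

  λ = -3: largest Jordan block has size 3, contributing (x + 3)^3

So m_A(x) = (x + 3)^3 = x^3 + 9*x^2 + 27*x + 27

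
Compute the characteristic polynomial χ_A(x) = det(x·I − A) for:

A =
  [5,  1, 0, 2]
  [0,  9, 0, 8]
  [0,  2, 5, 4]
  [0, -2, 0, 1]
x^4 - 20*x^3 + 150*x^2 - 500*x + 625

Expanding det(x·I − A) (e.g. by cofactor expansion or by noting that A is similar to its Jordan form J, which has the same characteristic polynomial as A) gives
  χ_A(x) = x^4 - 20*x^3 + 150*x^2 - 500*x + 625
which factors as (x - 5)^4. The eigenvalues (with algebraic multiplicities) are λ = 5 with multiplicity 4.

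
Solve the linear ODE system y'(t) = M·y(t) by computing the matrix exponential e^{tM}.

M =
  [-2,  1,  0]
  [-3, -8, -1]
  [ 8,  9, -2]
e^{tM} =
  [t^2*exp(-4*t)/2 + 2*t*exp(-4*t) + exp(-4*t), -t^2*exp(-4*t) + t*exp(-4*t), -t^2*exp(-4*t)/2]
  [-t^2*exp(-4*t) - 3*t*exp(-4*t), 2*t^2*exp(-4*t) - 4*t*exp(-4*t) + exp(-4*t), t^2*exp(-4*t) - t*exp(-4*t)]
  [5*t^2*exp(-4*t)/2 + 8*t*exp(-4*t), -5*t^2*exp(-4*t) + 9*t*exp(-4*t), -5*t^2*exp(-4*t)/2 + 2*t*exp(-4*t) + exp(-4*t)]

Strategy: write M = P · J · P⁻¹ where J is a Jordan canonical form, so e^{tM} = P · e^{tJ} · P⁻¹, and e^{tJ} can be computed block-by-block.

M has Jordan form
J =
  [-4,  1,  0]
  [ 0, -4,  1]
  [ 0,  0, -4]
(up to reordering of blocks).

Per-block formulas:
  For a 3×3 Jordan block J_3(-4): exp(t · J_3(-4)) = e^(-4t)·(I + t·N + (t^2/2)·N^2), where N is the 3×3 nilpotent shift.

After assembling e^{tJ} and conjugating by P, we get:

e^{tM} =
  [t^2*exp(-4*t)/2 + 2*t*exp(-4*t) + exp(-4*t), -t^2*exp(-4*t) + t*exp(-4*t), -t^2*exp(-4*t)/2]
  [-t^2*exp(-4*t) - 3*t*exp(-4*t), 2*t^2*exp(-4*t) - 4*t*exp(-4*t) + exp(-4*t), t^2*exp(-4*t) - t*exp(-4*t)]
  [5*t^2*exp(-4*t)/2 + 8*t*exp(-4*t), -5*t^2*exp(-4*t) + 9*t*exp(-4*t), -5*t^2*exp(-4*t)/2 + 2*t*exp(-4*t) + exp(-4*t)]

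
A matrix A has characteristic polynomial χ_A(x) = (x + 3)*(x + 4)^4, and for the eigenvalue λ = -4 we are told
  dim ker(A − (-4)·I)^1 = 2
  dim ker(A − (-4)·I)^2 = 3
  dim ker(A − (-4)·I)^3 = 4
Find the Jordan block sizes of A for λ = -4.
Block sizes for λ = -4: [3, 1]

From the dimensions of kernels of powers, the number of Jordan blocks of size at least j is d_j − d_{j−1} where d_j = dim ker(N^j) (with d_0 = 0). Computing the differences gives [2, 1, 1].
The number of blocks of size exactly k is (#blocks of size ≥ k) − (#blocks of size ≥ k + 1), so the partition is: 1 block(s) of size 1, 1 block(s) of size 3.
In nonincreasing order the block sizes are [3, 1].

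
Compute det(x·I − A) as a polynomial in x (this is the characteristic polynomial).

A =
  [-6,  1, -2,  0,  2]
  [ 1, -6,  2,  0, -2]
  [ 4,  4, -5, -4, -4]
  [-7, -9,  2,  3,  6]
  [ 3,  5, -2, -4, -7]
x^5 + 21*x^4 + 170*x^3 + 650*x^2 + 1125*x + 625

Expanding det(x·I − A) (e.g. by cofactor expansion or by noting that A is similar to its Jordan form J, which has the same characteristic polynomial as A) gives
  χ_A(x) = x^5 + 21*x^4 + 170*x^3 + 650*x^2 + 1125*x + 625
which factors as (x + 1)*(x + 5)^4. The eigenvalues (with algebraic multiplicities) are λ = -5 with multiplicity 4, λ = -1 with multiplicity 1.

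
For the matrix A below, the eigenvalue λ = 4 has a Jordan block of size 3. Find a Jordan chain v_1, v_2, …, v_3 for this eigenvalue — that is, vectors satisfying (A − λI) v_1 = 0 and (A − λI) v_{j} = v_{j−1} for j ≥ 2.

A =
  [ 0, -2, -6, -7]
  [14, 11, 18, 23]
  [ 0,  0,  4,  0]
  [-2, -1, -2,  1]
A Jordan chain for λ = 4 of length 3:
v_1 = (2, -4, 0, 0)ᵀ
v_2 = (-4, 14, 0, -2)ᵀ
v_3 = (1, 0, 0, 0)ᵀ

Let N = A − (4)·I. We want v_3 with N^3 v_3 = 0 but N^2 v_3 ≠ 0; then v_{j-1} := N · v_j for j = 3, …, 2.

Pick v_3 = (1, 0, 0, 0)ᵀ.
Then v_2 = N · v_3 = (-4, 14, 0, -2)ᵀ.
Then v_1 = N · v_2 = (2, -4, 0, 0)ᵀ.

Sanity check: (A − (4)·I) v_1 = (0, 0, 0, 0)ᵀ = 0. ✓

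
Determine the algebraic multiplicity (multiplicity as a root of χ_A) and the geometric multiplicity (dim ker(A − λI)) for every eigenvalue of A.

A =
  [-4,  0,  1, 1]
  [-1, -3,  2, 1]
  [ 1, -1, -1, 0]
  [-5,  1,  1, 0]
λ = -2: alg = 4, geom = 2

Step 1 — factor the characteristic polynomial to read off the algebraic multiplicities:
  χ_A(x) = (x + 2)^4

Step 2 — compute geometric multiplicities via the rank-nullity identity g(λ) = n − rank(A − λI):
  rank(A − (-2)·I) = 2, so dim ker(A − (-2)·I) = n − 2 = 2

Summary:
  λ = -2: algebraic multiplicity = 4, geometric multiplicity = 2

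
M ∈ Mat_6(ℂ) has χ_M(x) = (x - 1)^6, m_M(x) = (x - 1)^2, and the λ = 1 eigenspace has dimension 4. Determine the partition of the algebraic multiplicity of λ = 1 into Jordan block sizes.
Block sizes for λ = 1: [2, 2, 1, 1]

Step 1 — from the characteristic polynomial, algebraic multiplicity of λ = 1 is 6. From dim ker(M − (1)·I) = 4, there are exactly 4 Jordan blocks for λ = 1.
Step 2 — from the minimal polynomial, the factor (x − 1)^2 tells us the largest block for λ = 1 has size 2.
Step 3 — with total size 6, 4 blocks, and largest block 2, the block sizes (in nonincreasing order) are [2, 2, 1, 1].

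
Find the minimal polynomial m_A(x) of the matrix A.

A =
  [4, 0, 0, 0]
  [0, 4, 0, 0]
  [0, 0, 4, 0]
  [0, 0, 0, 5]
x^2 - 9*x + 20

The characteristic polynomial is χ_A(x) = (x - 5)*(x - 4)^3, so the eigenvalues are known. The minimal polynomial is
  m_A(x) = Π_λ (x − λ)^{k_λ}
where k_λ is the size of the *largest* Jordan block for λ (equivalently, the smallest k with (A − λI)^k v = 0 for every generalised eigenvector v of λ).

  λ = 4: largest Jordan block has size 1, contributing (x − 4)
  λ = 5: largest Jordan block has size 1, contributing (x − 5)

So m_A(x) = (x - 5)*(x - 4) = x^2 - 9*x + 20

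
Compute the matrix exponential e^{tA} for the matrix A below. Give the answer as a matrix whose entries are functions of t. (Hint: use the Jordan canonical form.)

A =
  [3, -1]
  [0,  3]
e^{tA} =
  [exp(3*t), -t*exp(3*t)]
  [0, exp(3*t)]

Strategy: write A = P · J · P⁻¹ where J is a Jordan canonical form, so e^{tA} = P · e^{tJ} · P⁻¹, and e^{tJ} can be computed block-by-block.

A has Jordan form
J =
  [3, 1]
  [0, 3]
(up to reordering of blocks).

Per-block formulas:
  For a 2×2 Jordan block J_2(3): exp(t · J_2(3)) = e^(3t)·(I + t·N), where N is the 2×2 nilpotent shift.

After assembling e^{tJ} and conjugating by P, we get:

e^{tA} =
  [exp(3*t), -t*exp(3*t)]
  [0, exp(3*t)]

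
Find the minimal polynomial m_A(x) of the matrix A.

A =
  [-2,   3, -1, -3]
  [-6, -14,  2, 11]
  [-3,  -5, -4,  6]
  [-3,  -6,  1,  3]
x^4 + 17*x^3 + 108*x^2 + 304*x + 320

The characteristic polynomial is χ_A(x) = (x + 4)^3*(x + 5), so the eigenvalues are known. The minimal polynomial is
  m_A(x) = Π_λ (x − λ)^{k_λ}
where k_λ is the size of the *largest* Jordan block for λ (equivalently, the smallest k with (A − λI)^k v = 0 for every generalised eigenvector v of λ).

  λ = -5: largest Jordan block has size 1, contributing (x + 5)
  λ = -4: largest Jordan block has size 3, contributing (x + 4)^3

So m_A(x) = (x + 4)^3*(x + 5) = x^4 + 17*x^3 + 108*x^2 + 304*x + 320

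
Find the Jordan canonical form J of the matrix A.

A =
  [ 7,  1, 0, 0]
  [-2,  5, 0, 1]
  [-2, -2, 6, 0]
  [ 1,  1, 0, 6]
J_3(6) ⊕ J_1(6)

The characteristic polynomial is
  det(x·I − A) = x^4 - 24*x^3 + 216*x^2 - 864*x + 1296 = (x - 6)^4

Eigenvalues and multiplicities (the geometric multiplicity of λ is n − rank(A − λI), which equals the number of Jordan blocks for λ):
  λ = 6: algebraic multiplicity = 4, geometric multiplicity = 2

Determining the block sizes for each eigenvalue:
  λ = 6: with am = 4 and gm = 2, the partition is not yet determined (e.g. several partitions of 4 into 2 parts exist). Let N = A − (6)·I. Computing rank(N^1) = 2, rank(N^2) = 1, rank(N^3) = 0; the number of blocks of size ≥ j is rank(N^{j−1}) − rank(N^j), giving [2, 1, 1]. So we have 1 block(s) of size 3, 1 block(s) of size 1 → block sizes [3, 1]

Assembling the blocks gives a Jordan form
J =
  [6, 1, 0, 0]
  [0, 6, 1, 0]
  [0, 0, 6, 0]
  [0, 0, 0, 6]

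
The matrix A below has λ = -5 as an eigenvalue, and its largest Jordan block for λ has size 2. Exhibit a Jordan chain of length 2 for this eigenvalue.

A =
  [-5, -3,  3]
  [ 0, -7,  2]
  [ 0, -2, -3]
A Jordan chain for λ = -5 of length 2:
v_1 = (-3, -2, -2)ᵀ
v_2 = (0, 1, 0)ᵀ

Let N = A − (-5)·I. We want v_2 with N^2 v_2 = 0 but N^1 v_2 ≠ 0; then v_{j-1} := N · v_j for j = 2, …, 2.

Pick v_2 = (0, 1, 0)ᵀ.
Then v_1 = N · v_2 = (-3, -2, -2)ᵀ.

Sanity check: (A − (-5)·I) v_1 = (0, 0, 0)ᵀ = 0. ✓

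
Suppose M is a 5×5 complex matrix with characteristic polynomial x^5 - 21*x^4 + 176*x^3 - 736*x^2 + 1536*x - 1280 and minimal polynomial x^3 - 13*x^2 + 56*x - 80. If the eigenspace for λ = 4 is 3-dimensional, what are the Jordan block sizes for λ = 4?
Block sizes for λ = 4: [2, 1, 1]

Step 1 — from the characteristic polynomial, algebraic multiplicity of λ = 4 is 4. From dim ker(M − (4)·I) = 3, there are exactly 3 Jordan blocks for λ = 4.
Step 2 — from the minimal polynomial, the factor (x − 4)^2 tells us the largest block for λ = 4 has size 2.
Step 3 — with total size 4, 3 blocks, and largest block 2, the block sizes (in nonincreasing order) are [2, 1, 1].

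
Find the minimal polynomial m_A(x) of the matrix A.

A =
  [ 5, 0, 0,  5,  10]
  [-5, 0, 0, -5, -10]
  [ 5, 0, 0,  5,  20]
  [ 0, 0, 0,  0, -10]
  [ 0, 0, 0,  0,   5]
x^2 - 5*x

The characteristic polynomial is χ_A(x) = x^3*(x - 5)^2, so the eigenvalues are known. The minimal polynomial is
  m_A(x) = Π_λ (x − λ)^{k_λ}
where k_λ is the size of the *largest* Jordan block for λ (equivalently, the smallest k with (A − λI)^k v = 0 for every generalised eigenvector v of λ).

  λ = 0: largest Jordan block has size 1, contributing (x − 0)
  λ = 5: largest Jordan block has size 1, contributing (x − 5)

So m_A(x) = x*(x - 5) = x^2 - 5*x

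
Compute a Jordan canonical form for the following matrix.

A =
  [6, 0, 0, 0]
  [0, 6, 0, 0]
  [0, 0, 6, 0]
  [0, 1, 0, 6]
J_2(6) ⊕ J_1(6) ⊕ J_1(6)

The characteristic polynomial is
  det(x·I − A) = x^4 - 24*x^3 + 216*x^2 - 864*x + 1296 = (x - 6)^4

Eigenvalues and multiplicities (the geometric multiplicity of λ is n − rank(A − λI), which equals the number of Jordan blocks for λ):
  λ = 6: algebraic multiplicity = 4, geometric multiplicity = 3

Determining the block sizes for each eigenvalue:
  λ = 6: 3 blocks summing to 4 forces exactly one block of size 2 and the rest size 1 → block sizes [2, 1, 1]

Assembling the blocks gives a Jordan form
J =
  [6, 1, 0, 0]
  [0, 6, 0, 0]
  [0, 0, 6, 0]
  [0, 0, 0, 6]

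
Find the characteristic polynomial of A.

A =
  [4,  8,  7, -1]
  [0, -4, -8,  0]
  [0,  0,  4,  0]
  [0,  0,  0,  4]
x^4 - 8*x^3 + 128*x - 256

Expanding det(x·I − A) (e.g. by cofactor expansion or by noting that A is similar to its Jordan form J, which has the same characteristic polynomial as A) gives
  χ_A(x) = x^4 - 8*x^3 + 128*x - 256
which factors as (x - 4)^3*(x + 4). The eigenvalues (with algebraic multiplicities) are λ = -4 with multiplicity 1, λ = 4 with multiplicity 3.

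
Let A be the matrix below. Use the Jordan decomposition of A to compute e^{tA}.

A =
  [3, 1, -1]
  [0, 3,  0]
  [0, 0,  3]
e^{tA} =
  [exp(3*t), t*exp(3*t), -t*exp(3*t)]
  [0, exp(3*t), 0]
  [0, 0, exp(3*t)]

Strategy: write A = P · J · P⁻¹ where J is a Jordan canonical form, so e^{tA} = P · e^{tJ} · P⁻¹, and e^{tJ} can be computed block-by-block.

A has Jordan form
J =
  [3, 1, 0]
  [0, 3, 0]
  [0, 0, 3]
(up to reordering of blocks).

Per-block formulas:
  For a 2×2 Jordan block J_2(3): exp(t · J_2(3)) = e^(3t)·(I + t·N), where N is the 2×2 nilpotent shift.
  For a 1×1 block at λ = 3: exp(t · [3]) = [e^(3t)].

After assembling e^{tJ} and conjugating by P, we get:

e^{tA} =
  [exp(3*t), t*exp(3*t), -t*exp(3*t)]
  [0, exp(3*t), 0]
  [0, 0, exp(3*t)]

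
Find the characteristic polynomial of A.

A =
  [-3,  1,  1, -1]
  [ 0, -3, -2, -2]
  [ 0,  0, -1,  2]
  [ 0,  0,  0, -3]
x^4 + 10*x^3 + 36*x^2 + 54*x + 27

Expanding det(x·I − A) (e.g. by cofactor expansion or by noting that A is similar to its Jordan form J, which has the same characteristic polynomial as A) gives
  χ_A(x) = x^4 + 10*x^3 + 36*x^2 + 54*x + 27
which factors as (x + 1)*(x + 3)^3. The eigenvalues (with algebraic multiplicities) are λ = -3 with multiplicity 3, λ = -1 with multiplicity 1.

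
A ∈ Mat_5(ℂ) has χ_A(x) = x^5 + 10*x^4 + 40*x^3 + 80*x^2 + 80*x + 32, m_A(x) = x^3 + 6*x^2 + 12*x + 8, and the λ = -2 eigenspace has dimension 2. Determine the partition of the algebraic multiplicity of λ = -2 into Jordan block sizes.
Block sizes for λ = -2: [3, 2]

Step 1 — from the characteristic polynomial, algebraic multiplicity of λ = -2 is 5. From dim ker(A − (-2)·I) = 2, there are exactly 2 Jordan blocks for λ = -2.
Step 2 — from the minimal polynomial, the factor (x + 2)^3 tells us the largest block for λ = -2 has size 3.
Step 3 — with total size 5, 2 blocks, and largest block 3, the block sizes (in nonincreasing order) are [3, 2].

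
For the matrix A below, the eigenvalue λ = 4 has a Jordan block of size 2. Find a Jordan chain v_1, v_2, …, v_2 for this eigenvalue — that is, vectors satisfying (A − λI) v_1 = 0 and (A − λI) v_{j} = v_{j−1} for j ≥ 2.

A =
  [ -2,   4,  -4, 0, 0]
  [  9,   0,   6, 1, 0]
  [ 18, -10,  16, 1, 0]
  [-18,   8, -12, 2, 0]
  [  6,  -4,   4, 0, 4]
A Jordan chain for λ = 4 of length 2:
v_1 = (-6, 9, 18, -18, 6)ᵀ
v_2 = (1, 0, 0, 0, 0)ᵀ

Let N = A − (4)·I. We want v_2 with N^2 v_2 = 0 but N^1 v_2 ≠ 0; then v_{j-1} := N · v_j for j = 2, …, 2.

Pick v_2 = (1, 0, 0, 0, 0)ᵀ.
Then v_1 = N · v_2 = (-6, 9, 18, -18, 6)ᵀ.

Sanity check: (A − (4)·I) v_1 = (0, 0, 0, 0, 0)ᵀ = 0. ✓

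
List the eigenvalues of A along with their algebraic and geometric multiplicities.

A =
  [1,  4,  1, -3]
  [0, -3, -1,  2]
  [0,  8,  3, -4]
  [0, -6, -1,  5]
λ = 1: alg = 3, geom = 1; λ = 3: alg = 1, geom = 1

Step 1 — factor the characteristic polynomial to read off the algebraic multiplicities:
  χ_A(x) = (x - 3)*(x - 1)^3

Step 2 — compute geometric multiplicities via the rank-nullity identity g(λ) = n − rank(A − λI):
  rank(A − (1)·I) = 3, so dim ker(A − (1)·I) = n − 3 = 1
  rank(A − (3)·I) = 3, so dim ker(A − (3)·I) = n − 3 = 1

Summary:
  λ = 1: algebraic multiplicity = 3, geometric multiplicity = 1
  λ = 3: algebraic multiplicity = 1, geometric multiplicity = 1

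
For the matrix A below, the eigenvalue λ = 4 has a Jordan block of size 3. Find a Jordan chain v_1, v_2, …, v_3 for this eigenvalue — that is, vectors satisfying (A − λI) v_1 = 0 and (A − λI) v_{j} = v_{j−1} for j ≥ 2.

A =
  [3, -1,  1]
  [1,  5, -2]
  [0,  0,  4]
A Jordan chain for λ = 4 of length 3:
v_1 = (1, -1, 0)ᵀ
v_2 = (1, -2, 0)ᵀ
v_3 = (0, 0, 1)ᵀ

Let N = A − (4)·I. We want v_3 with N^3 v_3 = 0 but N^2 v_3 ≠ 0; then v_{j-1} := N · v_j for j = 3, …, 2.

Pick v_3 = (0, 0, 1)ᵀ.
Then v_2 = N · v_3 = (1, -2, 0)ᵀ.
Then v_1 = N · v_2 = (1, -1, 0)ᵀ.

Sanity check: (A − (4)·I) v_1 = (0, 0, 0)ᵀ = 0. ✓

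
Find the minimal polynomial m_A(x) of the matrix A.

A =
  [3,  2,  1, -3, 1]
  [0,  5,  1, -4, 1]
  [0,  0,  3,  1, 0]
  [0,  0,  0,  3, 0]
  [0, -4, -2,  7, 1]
x^2 - 6*x + 9

The characteristic polynomial is χ_A(x) = (x - 3)^5, so the eigenvalues are known. The minimal polynomial is
  m_A(x) = Π_λ (x − λ)^{k_λ}
where k_λ is the size of the *largest* Jordan block for λ (equivalently, the smallest k with (A − λI)^k v = 0 for every generalised eigenvector v of λ).

  λ = 3: largest Jordan block has size 2, contributing (x − 3)^2

So m_A(x) = (x - 3)^2 = x^2 - 6*x + 9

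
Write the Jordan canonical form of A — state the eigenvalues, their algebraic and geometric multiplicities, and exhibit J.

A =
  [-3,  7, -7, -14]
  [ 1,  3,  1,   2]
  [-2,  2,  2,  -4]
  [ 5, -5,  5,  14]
J_2(4) ⊕ J_1(4) ⊕ J_1(4)

The characteristic polynomial is
  det(x·I − A) = x^4 - 16*x^3 + 96*x^2 - 256*x + 256 = (x - 4)^4

Eigenvalues and multiplicities (the geometric multiplicity of λ is n − rank(A − λI), which equals the number of Jordan blocks for λ):
  λ = 4: algebraic multiplicity = 4, geometric multiplicity = 3

Determining the block sizes for each eigenvalue:
  λ = 4: 3 blocks summing to 4 forces exactly one block of size 2 and the rest size 1 → block sizes [2, 1, 1]

Assembling the blocks gives a Jordan form
J =
  [4, 1, 0, 0]
  [0, 4, 0, 0]
  [0, 0, 4, 0]
  [0, 0, 0, 4]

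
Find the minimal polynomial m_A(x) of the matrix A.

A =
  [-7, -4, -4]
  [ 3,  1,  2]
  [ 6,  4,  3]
x^2 + 2*x + 1

The characteristic polynomial is χ_A(x) = (x + 1)^3, so the eigenvalues are known. The minimal polynomial is
  m_A(x) = Π_λ (x − λ)^{k_λ}
where k_λ is the size of the *largest* Jordan block for λ (equivalently, the smallest k with (A − λI)^k v = 0 for every generalised eigenvector v of λ).

  λ = -1: largest Jordan block has size 2, contributing (x + 1)^2

So m_A(x) = (x + 1)^2 = x^2 + 2*x + 1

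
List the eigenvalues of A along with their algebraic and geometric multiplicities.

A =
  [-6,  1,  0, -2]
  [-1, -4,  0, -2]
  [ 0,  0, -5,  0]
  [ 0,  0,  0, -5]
λ = -5: alg = 4, geom = 3

Step 1 — factor the characteristic polynomial to read off the algebraic multiplicities:
  χ_A(x) = (x + 5)^4

Step 2 — compute geometric multiplicities via the rank-nullity identity g(λ) = n − rank(A − λI):
  rank(A − (-5)·I) = 1, so dim ker(A − (-5)·I) = n − 1 = 3

Summary:
  λ = -5: algebraic multiplicity = 4, geometric multiplicity = 3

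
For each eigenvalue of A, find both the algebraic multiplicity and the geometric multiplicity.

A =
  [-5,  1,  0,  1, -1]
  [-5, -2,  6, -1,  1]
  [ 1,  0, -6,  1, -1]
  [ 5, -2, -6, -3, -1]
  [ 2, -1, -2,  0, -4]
λ = -4: alg = 5, geom = 3

Step 1 — factor the characteristic polynomial to read off the algebraic multiplicities:
  χ_A(x) = (x + 4)^5

Step 2 — compute geometric multiplicities via the rank-nullity identity g(λ) = n − rank(A − λI):
  rank(A − (-4)·I) = 2, so dim ker(A − (-4)·I) = n − 2 = 3

Summary:
  λ = -4: algebraic multiplicity = 5, geometric multiplicity = 3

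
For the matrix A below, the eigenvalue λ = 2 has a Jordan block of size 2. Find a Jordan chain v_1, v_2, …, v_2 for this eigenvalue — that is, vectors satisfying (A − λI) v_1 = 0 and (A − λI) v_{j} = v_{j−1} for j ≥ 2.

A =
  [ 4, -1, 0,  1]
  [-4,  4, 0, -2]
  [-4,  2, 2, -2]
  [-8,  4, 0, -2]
A Jordan chain for λ = 2 of length 2:
v_1 = (2, -4, -4, -8)ᵀ
v_2 = (1, 0, 0, 0)ᵀ

Let N = A − (2)·I. We want v_2 with N^2 v_2 = 0 but N^1 v_2 ≠ 0; then v_{j-1} := N · v_j for j = 2, …, 2.

Pick v_2 = (1, 0, 0, 0)ᵀ.
Then v_1 = N · v_2 = (2, -4, -4, -8)ᵀ.

Sanity check: (A − (2)·I) v_1 = (0, 0, 0, 0)ᵀ = 0. ✓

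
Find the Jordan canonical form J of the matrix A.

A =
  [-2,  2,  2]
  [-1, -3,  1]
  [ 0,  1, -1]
J_3(-2)

The characteristic polynomial is
  det(x·I − A) = x^3 + 6*x^2 + 12*x + 8 = (x + 2)^3

Eigenvalues and multiplicities (the geometric multiplicity of λ is n − rank(A − λI), which equals the number of Jordan blocks for λ):
  λ = -2: algebraic multiplicity = 3, geometric multiplicity = 1

Determining the block sizes for each eigenvalue:
  λ = -2: one block (gm = 1), so the single block has size am = 3 → block sizes [3]

Assembling the blocks gives a Jordan form
J =
  [-2,  1,  0]
  [ 0, -2,  1]
  [ 0,  0, -2]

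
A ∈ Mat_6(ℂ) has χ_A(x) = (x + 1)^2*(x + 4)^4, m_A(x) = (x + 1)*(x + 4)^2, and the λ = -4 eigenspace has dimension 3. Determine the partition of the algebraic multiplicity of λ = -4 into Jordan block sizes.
Block sizes for λ = -4: [2, 1, 1]

Step 1 — from the characteristic polynomial, algebraic multiplicity of λ = -4 is 4. From dim ker(A − (-4)·I) = 3, there are exactly 3 Jordan blocks for λ = -4.
Step 2 — from the minimal polynomial, the factor (x + 4)^2 tells us the largest block for λ = -4 has size 2.
Step 3 — with total size 4, 3 blocks, and largest block 2, the block sizes (in nonincreasing order) are [2, 1, 1].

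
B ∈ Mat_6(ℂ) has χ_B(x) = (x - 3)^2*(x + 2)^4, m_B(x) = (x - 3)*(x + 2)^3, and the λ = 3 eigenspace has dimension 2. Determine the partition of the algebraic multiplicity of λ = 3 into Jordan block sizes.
Block sizes for λ = 3: [1, 1]

Step 1 — from the characteristic polynomial, algebraic multiplicity of λ = 3 is 2. From dim ker(B − (3)·I) = 2, there are exactly 2 Jordan blocks for λ = 3.
Step 2 — from the minimal polynomial, the factor (x − 3) tells us the largest block for λ = 3 has size 1.
Step 3 — with total size 2, 2 blocks, and largest block 1, the block sizes (in nonincreasing order) are [1, 1].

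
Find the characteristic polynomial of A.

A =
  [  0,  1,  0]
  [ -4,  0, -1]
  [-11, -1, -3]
x^3 + 3*x^2 + 3*x + 1

Expanding det(x·I − A) (e.g. by cofactor expansion or by noting that A is similar to its Jordan form J, which has the same characteristic polynomial as A) gives
  χ_A(x) = x^3 + 3*x^2 + 3*x + 1
which factors as (x + 1)^3. The eigenvalues (with algebraic multiplicities) are λ = -1 with multiplicity 3.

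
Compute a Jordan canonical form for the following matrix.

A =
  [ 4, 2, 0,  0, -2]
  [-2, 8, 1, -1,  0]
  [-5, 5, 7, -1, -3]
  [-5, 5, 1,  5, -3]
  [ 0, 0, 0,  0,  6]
J_3(6) ⊕ J_1(6) ⊕ J_1(6)

The characteristic polynomial is
  det(x·I − A) = x^5 - 30*x^4 + 360*x^3 - 2160*x^2 + 6480*x - 7776 = (x - 6)^5

Eigenvalues and multiplicities (the geometric multiplicity of λ is n − rank(A − λI), which equals the number of Jordan blocks for λ):
  λ = 6: algebraic multiplicity = 5, geometric multiplicity = 3

Determining the block sizes for each eigenvalue:
  λ = 6: with am = 5 and gm = 3, the partition is not yet determined (e.g. several partitions of 5 into 3 parts exist). Let N = A − (6)·I. Computing rank(N^1) = 2, rank(N^2) = 1, rank(N^3) = 0; the number of blocks of size ≥ j is rank(N^{j−1}) − rank(N^j), giving [3, 1, 1]. So we have 1 block(s) of size 3, 2 block(s) of size 1 → block sizes [3, 1, 1]

Assembling the blocks gives a Jordan form
J =
  [6, 1, 0, 0, 0]
  [0, 6, 1, 0, 0]
  [0, 0, 6, 0, 0]
  [0, 0, 0, 6, 0]
  [0, 0, 0, 0, 6]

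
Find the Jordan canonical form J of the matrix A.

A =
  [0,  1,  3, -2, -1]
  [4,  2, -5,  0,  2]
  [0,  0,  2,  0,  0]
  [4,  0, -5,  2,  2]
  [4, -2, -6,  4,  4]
J_3(2) ⊕ J_1(2) ⊕ J_1(2)

The characteristic polynomial is
  det(x·I − A) = x^5 - 10*x^4 + 40*x^3 - 80*x^2 + 80*x - 32 = (x - 2)^5

Eigenvalues and multiplicities (the geometric multiplicity of λ is n − rank(A − λI), which equals the number of Jordan blocks for λ):
  λ = 2: algebraic multiplicity = 5, geometric multiplicity = 3

Determining the block sizes for each eigenvalue:
  λ = 2: with am = 5 and gm = 3, the partition is not yet determined (e.g. several partitions of 5 into 3 parts exist). Let N = A − (2)·I. Computing rank(N^1) = 2, rank(N^2) = 1, rank(N^3) = 0; the number of blocks of size ≥ j is rank(N^{j−1}) − rank(N^j), giving [3, 1, 1]. So we have 1 block(s) of size 3, 2 block(s) of size 1 → block sizes [3, 1, 1]

Assembling the blocks gives a Jordan form
J =
  [2, 1, 0, 0, 0]
  [0, 2, 1, 0, 0]
  [0, 0, 2, 0, 0]
  [0, 0, 0, 2, 0]
  [0, 0, 0, 0, 2]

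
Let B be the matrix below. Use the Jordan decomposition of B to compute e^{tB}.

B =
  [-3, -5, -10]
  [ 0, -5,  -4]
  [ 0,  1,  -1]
e^{tB} =
  [exp(-3*t), -5*t*exp(-3*t), -10*t*exp(-3*t)]
  [0, -2*t*exp(-3*t) + exp(-3*t), -4*t*exp(-3*t)]
  [0, t*exp(-3*t), 2*t*exp(-3*t) + exp(-3*t)]

Strategy: write B = P · J · P⁻¹ where J is a Jordan canonical form, so e^{tB} = P · e^{tJ} · P⁻¹, and e^{tJ} can be computed block-by-block.

B has Jordan form
J =
  [-3,  1,  0]
  [ 0, -3,  0]
  [ 0,  0, -3]
(up to reordering of blocks).

Per-block formulas:
  For a 2×2 Jordan block J_2(-3): exp(t · J_2(-3)) = e^(-3t)·(I + t·N), where N is the 2×2 nilpotent shift.
  For a 1×1 block at λ = -3: exp(t · [-3]) = [e^(-3t)].

After assembling e^{tJ} and conjugating by P, we get:

e^{tB} =
  [exp(-3*t), -5*t*exp(-3*t), -10*t*exp(-3*t)]
  [0, -2*t*exp(-3*t) + exp(-3*t), -4*t*exp(-3*t)]
  [0, t*exp(-3*t), 2*t*exp(-3*t) + exp(-3*t)]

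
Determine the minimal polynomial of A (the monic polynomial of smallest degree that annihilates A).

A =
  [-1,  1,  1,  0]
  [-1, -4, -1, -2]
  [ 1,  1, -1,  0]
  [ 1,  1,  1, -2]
x^3 + 6*x^2 + 12*x + 8

The characteristic polynomial is χ_A(x) = (x + 2)^4, so the eigenvalues are known. The minimal polynomial is
  m_A(x) = Π_λ (x − λ)^{k_λ}
where k_λ is the size of the *largest* Jordan block for λ (equivalently, the smallest k with (A − λI)^k v = 0 for every generalised eigenvector v of λ).

  λ = -2: largest Jordan block has size 3, contributing (x + 2)^3

So m_A(x) = (x + 2)^3 = x^3 + 6*x^2 + 12*x + 8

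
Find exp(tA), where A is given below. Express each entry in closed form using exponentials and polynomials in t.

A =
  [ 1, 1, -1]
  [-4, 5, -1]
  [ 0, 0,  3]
e^{tA} =
  [-2*t*exp(3*t) + exp(3*t), t*exp(3*t), t^2*exp(3*t)/2 - t*exp(3*t)]
  [-4*t*exp(3*t), 2*t*exp(3*t) + exp(3*t), t^2*exp(3*t) - t*exp(3*t)]
  [0, 0, exp(3*t)]

Strategy: write A = P · J · P⁻¹ where J is a Jordan canonical form, so e^{tA} = P · e^{tJ} · P⁻¹, and e^{tJ} can be computed block-by-block.

A has Jordan form
J =
  [3, 1, 0]
  [0, 3, 1]
  [0, 0, 3]
(up to reordering of blocks).

Per-block formulas:
  For a 3×3 Jordan block J_3(3): exp(t · J_3(3)) = e^(3t)·(I + t·N + (t^2/2)·N^2), where N is the 3×3 nilpotent shift.

After assembling e^{tJ} and conjugating by P, we get:

e^{tA} =
  [-2*t*exp(3*t) + exp(3*t), t*exp(3*t), t^2*exp(3*t)/2 - t*exp(3*t)]
  [-4*t*exp(3*t), 2*t*exp(3*t) + exp(3*t), t^2*exp(3*t) - t*exp(3*t)]
  [0, 0, exp(3*t)]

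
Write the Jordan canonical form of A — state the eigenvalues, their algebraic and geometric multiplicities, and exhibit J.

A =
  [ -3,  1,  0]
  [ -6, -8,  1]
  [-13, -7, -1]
J_3(-4)

The characteristic polynomial is
  det(x·I − A) = x^3 + 12*x^2 + 48*x + 64 = (x + 4)^3

Eigenvalues and multiplicities (the geometric multiplicity of λ is n − rank(A − λI), which equals the number of Jordan blocks for λ):
  λ = -4: algebraic multiplicity = 3, geometric multiplicity = 1

Determining the block sizes for each eigenvalue:
  λ = -4: one block (gm = 1), so the single block has size am = 3 → block sizes [3]

Assembling the blocks gives a Jordan form
J =
  [-4,  1,  0]
  [ 0, -4,  1]
  [ 0,  0, -4]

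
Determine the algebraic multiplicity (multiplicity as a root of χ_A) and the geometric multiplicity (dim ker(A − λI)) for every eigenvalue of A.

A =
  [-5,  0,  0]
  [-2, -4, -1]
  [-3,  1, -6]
λ = -5: alg = 3, geom = 1

Step 1 — factor the characteristic polynomial to read off the algebraic multiplicities:
  χ_A(x) = (x + 5)^3

Step 2 — compute geometric multiplicities via the rank-nullity identity g(λ) = n − rank(A − λI):
  rank(A − (-5)·I) = 2, so dim ker(A − (-5)·I) = n − 2 = 1

Summary:
  λ = -5: algebraic multiplicity = 3, geometric multiplicity = 1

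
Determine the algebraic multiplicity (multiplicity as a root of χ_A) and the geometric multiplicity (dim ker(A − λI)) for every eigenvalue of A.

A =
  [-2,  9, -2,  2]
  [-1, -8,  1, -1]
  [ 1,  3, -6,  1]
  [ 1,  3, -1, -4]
λ = -5: alg = 4, geom = 2

Step 1 — factor the characteristic polynomial to read off the algebraic multiplicities:
  χ_A(x) = (x + 5)^4

Step 2 — compute geometric multiplicities via the rank-nullity identity g(λ) = n − rank(A − λI):
  rank(A − (-5)·I) = 2, so dim ker(A − (-5)·I) = n − 2 = 2

Summary:
  λ = -5: algebraic multiplicity = 4, geometric multiplicity = 2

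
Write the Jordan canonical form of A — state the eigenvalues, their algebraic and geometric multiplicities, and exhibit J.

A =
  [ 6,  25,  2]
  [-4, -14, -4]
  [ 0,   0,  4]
J_2(-4) ⊕ J_1(4)

The characteristic polynomial is
  det(x·I − A) = x^3 + 4*x^2 - 16*x - 64 = (x - 4)*(x + 4)^2

Eigenvalues and multiplicities (the geometric multiplicity of λ is n − rank(A − λI), which equals the number of Jordan blocks for λ):
  λ = -4: algebraic multiplicity = 2, geometric multiplicity = 1
  λ = 4: algebraic multiplicity = 1, geometric multiplicity = 1

Determining the block sizes for each eigenvalue:
  λ = -4: one block (gm = 1), so the single block has size am = 2 → block sizes [2]
  λ = 4: one block (gm = 1), so the single block has size am = 1 → block sizes [1]

Assembling the blocks gives a Jordan form
J =
  [-4,  1, 0]
  [ 0, -4, 0]
  [ 0,  0, 4]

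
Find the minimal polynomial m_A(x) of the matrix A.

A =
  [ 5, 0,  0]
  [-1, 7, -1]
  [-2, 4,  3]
x^2 - 10*x + 25

The characteristic polynomial is χ_A(x) = (x - 5)^3, so the eigenvalues are known. The minimal polynomial is
  m_A(x) = Π_λ (x − λ)^{k_λ}
where k_λ is the size of the *largest* Jordan block for λ (equivalently, the smallest k with (A − λI)^k v = 0 for every generalised eigenvector v of λ).

  λ = 5: largest Jordan block has size 2, contributing (x − 5)^2

So m_A(x) = (x - 5)^2 = x^2 - 10*x + 25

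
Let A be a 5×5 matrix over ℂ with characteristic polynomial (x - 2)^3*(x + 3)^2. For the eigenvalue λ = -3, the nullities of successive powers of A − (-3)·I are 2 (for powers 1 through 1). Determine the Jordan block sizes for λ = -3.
Block sizes for λ = -3: [1, 1]

From the dimensions of kernels of powers, the number of Jordan blocks of size at least j is d_j − d_{j−1} where d_j = dim ker(N^j) (with d_0 = 0). Computing the differences gives [2].
The number of blocks of size exactly k is (#blocks of size ≥ k) − (#blocks of size ≥ k + 1), so the partition is: 2 block(s) of size 1.
In nonincreasing order the block sizes are [1, 1].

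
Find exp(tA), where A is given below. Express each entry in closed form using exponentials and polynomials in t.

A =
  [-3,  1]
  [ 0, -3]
e^{tA} =
  [exp(-3*t), t*exp(-3*t)]
  [0, exp(-3*t)]

Strategy: write A = P · J · P⁻¹ where J is a Jordan canonical form, so e^{tA} = P · e^{tJ} · P⁻¹, and e^{tJ} can be computed block-by-block.

A has Jordan form
J =
  [-3,  1]
  [ 0, -3]
(up to reordering of blocks).

Per-block formulas:
  For a 2×2 Jordan block J_2(-3): exp(t · J_2(-3)) = e^(-3t)·(I + t·N), where N is the 2×2 nilpotent shift.

After assembling e^{tJ} and conjugating by P, we get:

e^{tA} =
  [exp(-3*t), t*exp(-3*t)]
  [0, exp(-3*t)]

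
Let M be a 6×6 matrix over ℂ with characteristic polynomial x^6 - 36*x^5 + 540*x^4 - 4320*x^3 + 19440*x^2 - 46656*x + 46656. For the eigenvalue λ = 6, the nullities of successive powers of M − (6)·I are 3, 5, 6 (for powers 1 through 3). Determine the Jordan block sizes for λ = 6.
Block sizes for λ = 6: [3, 2, 1]

From the dimensions of kernels of powers, the number of Jordan blocks of size at least j is d_j − d_{j−1} where d_j = dim ker(N^j) (with d_0 = 0). Computing the differences gives [3, 2, 1].
The number of blocks of size exactly k is (#blocks of size ≥ k) − (#blocks of size ≥ k + 1), so the partition is: 1 block(s) of size 1, 1 block(s) of size 2, 1 block(s) of size 3.
In nonincreasing order the block sizes are [3, 2, 1].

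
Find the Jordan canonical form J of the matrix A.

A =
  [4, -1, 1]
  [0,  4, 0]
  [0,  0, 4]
J_2(4) ⊕ J_1(4)

The characteristic polynomial is
  det(x·I − A) = x^3 - 12*x^2 + 48*x - 64 = (x - 4)^3

Eigenvalues and multiplicities (the geometric multiplicity of λ is n − rank(A − λI), which equals the number of Jordan blocks for λ):
  λ = 4: algebraic multiplicity = 3, geometric multiplicity = 2

Determining the block sizes for each eigenvalue:
  λ = 4: 2 blocks summing to 3 forces exactly one block of size 2 and the rest size 1 → block sizes [2, 1]

Assembling the blocks gives a Jordan form
J =
  [4, 1, 0]
  [0, 4, 0]
  [0, 0, 4]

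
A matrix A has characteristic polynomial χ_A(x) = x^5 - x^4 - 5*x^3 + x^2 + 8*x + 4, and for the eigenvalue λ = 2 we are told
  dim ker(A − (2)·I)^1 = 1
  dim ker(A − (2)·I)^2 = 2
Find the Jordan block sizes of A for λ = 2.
Block sizes for λ = 2: [2]

From the dimensions of kernels of powers, the number of Jordan blocks of size at least j is d_j − d_{j−1} where d_j = dim ker(N^j) (with d_0 = 0). Computing the differences gives [1, 1].
The number of blocks of size exactly k is (#blocks of size ≥ k) − (#blocks of size ≥ k + 1), so the partition is: 1 block(s) of size 2.
In nonincreasing order the block sizes are [2].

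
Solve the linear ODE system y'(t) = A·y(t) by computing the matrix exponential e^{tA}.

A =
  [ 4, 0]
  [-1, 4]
e^{tA} =
  [exp(4*t), 0]
  [-t*exp(4*t), exp(4*t)]

Strategy: write A = P · J · P⁻¹ where J is a Jordan canonical form, so e^{tA} = P · e^{tJ} · P⁻¹, and e^{tJ} can be computed block-by-block.

A has Jordan form
J =
  [4, 1]
  [0, 4]
(up to reordering of blocks).

Per-block formulas:
  For a 2×2 Jordan block J_2(4): exp(t · J_2(4)) = e^(4t)·(I + t·N), where N is the 2×2 nilpotent shift.

After assembling e^{tJ} and conjugating by P, we get:

e^{tA} =
  [exp(4*t), 0]
  [-t*exp(4*t), exp(4*t)]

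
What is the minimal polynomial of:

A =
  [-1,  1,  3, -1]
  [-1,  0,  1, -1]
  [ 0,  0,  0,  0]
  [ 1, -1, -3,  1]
x^3

The characteristic polynomial is χ_A(x) = x^4, so the eigenvalues are known. The minimal polynomial is
  m_A(x) = Π_λ (x − λ)^{k_λ}
where k_λ is the size of the *largest* Jordan block for λ (equivalently, the smallest k with (A − λI)^k v = 0 for every generalised eigenvector v of λ).

  λ = 0: largest Jordan block has size 3, contributing (x − 0)^3

So m_A(x) = x^3 = x^3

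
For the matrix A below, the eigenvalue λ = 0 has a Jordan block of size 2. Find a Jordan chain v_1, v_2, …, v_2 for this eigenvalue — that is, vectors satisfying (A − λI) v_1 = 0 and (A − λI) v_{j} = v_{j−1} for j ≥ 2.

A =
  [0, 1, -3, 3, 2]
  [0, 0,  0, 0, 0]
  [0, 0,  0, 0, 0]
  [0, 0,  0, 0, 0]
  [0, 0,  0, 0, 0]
A Jordan chain for λ = 0 of length 2:
v_1 = (1, 0, 0, 0, 0)ᵀ
v_2 = (0, 1, 0, 0, 0)ᵀ

Let N = A − (0)·I. We want v_2 with N^2 v_2 = 0 but N^1 v_2 ≠ 0; then v_{j-1} := N · v_j for j = 2, …, 2.

Pick v_2 = (0, 1, 0, 0, 0)ᵀ.
Then v_1 = N · v_2 = (1, 0, 0, 0, 0)ᵀ.

Sanity check: (A − (0)·I) v_1 = (0, 0, 0, 0, 0)ᵀ = 0. ✓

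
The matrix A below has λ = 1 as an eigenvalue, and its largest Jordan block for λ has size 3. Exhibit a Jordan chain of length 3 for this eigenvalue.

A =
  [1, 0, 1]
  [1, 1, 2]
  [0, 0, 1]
A Jordan chain for λ = 1 of length 3:
v_1 = (0, 1, 0)ᵀ
v_2 = (1, 2, 0)ᵀ
v_3 = (0, 0, 1)ᵀ

Let N = A − (1)·I. We want v_3 with N^3 v_3 = 0 but N^2 v_3 ≠ 0; then v_{j-1} := N · v_j for j = 3, …, 2.

Pick v_3 = (0, 0, 1)ᵀ.
Then v_2 = N · v_3 = (1, 2, 0)ᵀ.
Then v_1 = N · v_2 = (0, 1, 0)ᵀ.

Sanity check: (A − (1)·I) v_1 = (0, 0, 0)ᵀ = 0. ✓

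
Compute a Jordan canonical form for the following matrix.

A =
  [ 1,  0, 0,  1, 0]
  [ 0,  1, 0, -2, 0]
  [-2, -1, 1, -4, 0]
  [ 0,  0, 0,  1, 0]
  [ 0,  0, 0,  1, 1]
J_2(1) ⊕ J_2(1) ⊕ J_1(1)

The characteristic polynomial is
  det(x·I − A) = x^5 - 5*x^4 + 10*x^3 - 10*x^2 + 5*x - 1 = (x - 1)^5

Eigenvalues and multiplicities (the geometric multiplicity of λ is n − rank(A − λI), which equals the number of Jordan blocks for λ):
  λ = 1: algebraic multiplicity = 5, geometric multiplicity = 3

Determining the block sizes for each eigenvalue:
  λ = 1: with am = 5 and gm = 3, the partition is not yet determined (e.g. several partitions of 5 into 3 parts exist). Let N = A − (1)·I. Computing rank(N^1) = 2, rank(N^2) = 0; the number of blocks of size ≥ j is rank(N^{j−1}) − rank(N^j), giving [3, 2]. So we have 2 block(s) of size 2, 1 block(s) of size 1 → block sizes [2, 2, 1]

Assembling the blocks gives a Jordan form
J =
  [1, 1, 0, 0, 0]
  [0, 1, 0, 0, 0]
  [0, 0, 1, 1, 0]
  [0, 0, 0, 1, 0]
  [0, 0, 0, 0, 1]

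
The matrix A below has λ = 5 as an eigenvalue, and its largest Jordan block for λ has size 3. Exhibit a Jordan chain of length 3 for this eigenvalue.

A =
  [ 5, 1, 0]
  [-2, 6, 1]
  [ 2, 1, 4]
A Jordan chain for λ = 5 of length 3:
v_1 = (-2, 0, -4)ᵀ
v_2 = (0, -2, 2)ᵀ
v_3 = (1, 0, 0)ᵀ

Let N = A − (5)·I. We want v_3 with N^3 v_3 = 0 but N^2 v_3 ≠ 0; then v_{j-1} := N · v_j for j = 3, …, 2.

Pick v_3 = (1, 0, 0)ᵀ.
Then v_2 = N · v_3 = (0, -2, 2)ᵀ.
Then v_1 = N · v_2 = (-2, 0, -4)ᵀ.

Sanity check: (A − (5)·I) v_1 = (0, 0, 0)ᵀ = 0. ✓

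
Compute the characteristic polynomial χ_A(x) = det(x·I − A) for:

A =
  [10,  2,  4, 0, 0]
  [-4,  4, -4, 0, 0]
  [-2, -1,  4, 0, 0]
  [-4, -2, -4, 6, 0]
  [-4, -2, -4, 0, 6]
x^5 - 30*x^4 + 360*x^3 - 2160*x^2 + 6480*x - 7776

Expanding det(x·I − A) (e.g. by cofactor expansion or by noting that A is similar to its Jordan form J, which has the same characteristic polynomial as A) gives
  χ_A(x) = x^5 - 30*x^4 + 360*x^3 - 2160*x^2 + 6480*x - 7776
which factors as (x - 6)^5. The eigenvalues (with algebraic multiplicities) are λ = 6 with multiplicity 5.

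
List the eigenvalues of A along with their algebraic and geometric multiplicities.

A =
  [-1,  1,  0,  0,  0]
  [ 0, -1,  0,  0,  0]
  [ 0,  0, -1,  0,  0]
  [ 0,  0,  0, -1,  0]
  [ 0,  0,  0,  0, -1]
λ = -1: alg = 5, geom = 4

Step 1 — factor the characteristic polynomial to read off the algebraic multiplicities:
  χ_A(x) = (x + 1)^5

Step 2 — compute geometric multiplicities via the rank-nullity identity g(λ) = n − rank(A − λI):
  rank(A − (-1)·I) = 1, so dim ker(A − (-1)·I) = n − 1 = 4

Summary:
  λ = -1: algebraic multiplicity = 5, geometric multiplicity = 4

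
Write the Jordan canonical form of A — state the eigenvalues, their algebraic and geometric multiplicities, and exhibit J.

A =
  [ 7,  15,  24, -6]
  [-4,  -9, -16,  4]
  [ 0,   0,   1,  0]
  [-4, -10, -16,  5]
J_2(1) ⊕ J_1(1) ⊕ J_1(1)

The characteristic polynomial is
  det(x·I − A) = x^4 - 4*x^3 + 6*x^2 - 4*x + 1 = (x - 1)^4

Eigenvalues and multiplicities (the geometric multiplicity of λ is n − rank(A − λI), which equals the number of Jordan blocks for λ):
  λ = 1: algebraic multiplicity = 4, geometric multiplicity = 3

Determining the block sizes for each eigenvalue:
  λ = 1: 3 blocks summing to 4 forces exactly one block of size 2 and the rest size 1 → block sizes [2, 1, 1]

Assembling the blocks gives a Jordan form
J =
  [1, 1, 0, 0]
  [0, 1, 0, 0]
  [0, 0, 1, 0]
  [0, 0, 0, 1]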